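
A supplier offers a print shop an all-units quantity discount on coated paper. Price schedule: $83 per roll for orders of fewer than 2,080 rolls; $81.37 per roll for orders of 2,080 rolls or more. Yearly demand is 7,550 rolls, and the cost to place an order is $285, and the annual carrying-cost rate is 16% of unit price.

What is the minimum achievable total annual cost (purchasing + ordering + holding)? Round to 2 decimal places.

$628,917.96

H₁ = 16%×$83 = $13.2800;  H₂ = 16%×$81.37 = $13.0192
EOQ₁ = √(2×7,550×285/13.2800) = 569.26  (< 2,080, feasible at tier 1)
EOQ₂ = √(2×7,550×285/13.0192) = 574.94  (< 2,080 → use Q = 2,080 at tier-2 price)
TC(tier 1 (EOQ₁), Q≈569.3) = $634,209.79
TC(tier 2, Q≈2,080.0) = $628,917.96
Minimum at tier 2: $628,917.96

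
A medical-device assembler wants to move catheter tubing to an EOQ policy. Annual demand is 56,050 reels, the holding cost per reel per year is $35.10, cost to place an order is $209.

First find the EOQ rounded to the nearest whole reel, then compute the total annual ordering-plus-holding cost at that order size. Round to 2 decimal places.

EOQ = √(2DS/H) = √(2 × 56,050 × 209 / 35.1)
    = √(667,490.03) ≈ 817.00 → Q = 817 reels
Orders/yr = 56,050/817 = 68.605; ordering cost = 68.605 × $209 = $14,338.37
Average inventory = 817/2 = 408.5; holding cost = 408.5 × $35.1 = $14,338.35
Total = $14,338.37 + $14,338.35 = $28,676.72

$28,676.72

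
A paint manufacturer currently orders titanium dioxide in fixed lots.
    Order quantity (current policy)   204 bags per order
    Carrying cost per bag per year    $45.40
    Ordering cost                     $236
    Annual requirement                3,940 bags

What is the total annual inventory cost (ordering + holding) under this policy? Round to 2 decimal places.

Ordering: D/Q × S = 3,940/204 × $236 = $4,558.04
Holding:  Q/2 × H = 204/2 × $45.4 = $4,630.80
Total = $4,558.04 + $4,630.80 = $9,188.84

$9,188.84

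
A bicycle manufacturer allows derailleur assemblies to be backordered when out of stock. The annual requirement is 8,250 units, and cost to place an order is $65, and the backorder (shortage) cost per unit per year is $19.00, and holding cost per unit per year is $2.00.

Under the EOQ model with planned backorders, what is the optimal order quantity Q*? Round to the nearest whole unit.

770 units

Q* = √(2DS/H) · √((H + b)/b)
   = √(2 × 8,250 × 65 / 2) · √((2 + 19) / 19)
   = 732.291 × 1.0513 ≈ 769.87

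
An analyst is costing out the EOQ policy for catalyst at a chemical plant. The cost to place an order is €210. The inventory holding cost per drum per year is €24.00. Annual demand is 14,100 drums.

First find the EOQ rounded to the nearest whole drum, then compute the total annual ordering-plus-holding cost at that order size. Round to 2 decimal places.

2DS/H = 2·14,100·210/24 = 246,750.00
EOQ = √246,750.00 ≈ 496.74 → Q = 497 drums
Ordering: D/Q × S = 14,100/497 × €210 = €5,957.75
Holding:  Q/2 × H = 497/2 × €24 = €5,964.00
Total = €5,957.75 + €5,964.00 = €11,921.75

€11,921.75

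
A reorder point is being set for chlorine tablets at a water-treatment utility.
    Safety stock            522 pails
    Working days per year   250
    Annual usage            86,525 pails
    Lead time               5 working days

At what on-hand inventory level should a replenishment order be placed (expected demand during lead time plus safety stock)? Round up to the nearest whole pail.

Daily demand d = 86,525 / 250 = 346.100 pails/day
Demand during lead time = 346.100 × 5 = 1,730.50
Reorder point = 1,730.50 + 522 = 2,252.50 → round up

2,253 pails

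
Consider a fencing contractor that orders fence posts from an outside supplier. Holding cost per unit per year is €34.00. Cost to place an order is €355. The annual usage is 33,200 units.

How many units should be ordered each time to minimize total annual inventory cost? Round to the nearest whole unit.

833 units

EOQ = √(2DS/H) = √(2 × 33,200 × 355 / 34)
    = √(693,294.12) ≈ 832.64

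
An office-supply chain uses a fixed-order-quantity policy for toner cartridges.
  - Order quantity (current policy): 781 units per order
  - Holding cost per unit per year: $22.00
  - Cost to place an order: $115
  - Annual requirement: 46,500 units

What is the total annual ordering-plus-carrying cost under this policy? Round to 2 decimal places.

$15,437.99

Annual ordering cost = (D/Q)·S = (46,500/781) × 115 = $6,846.99
Annual holding cost  = (Q/2)·H = (781/2) × 22 = $8,591.00
Total = $6,846.99 + $8,591.00 = $15,437.99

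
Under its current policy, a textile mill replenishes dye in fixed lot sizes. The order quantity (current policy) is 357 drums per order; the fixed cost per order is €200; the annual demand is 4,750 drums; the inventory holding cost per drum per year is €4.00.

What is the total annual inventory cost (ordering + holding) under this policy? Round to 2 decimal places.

Annual ordering cost = (D/Q)·S = (4,750/357) × 200 = €2,661.06
Annual holding cost  = (Q/2)·H = (357/2) × 4 = €714.00
Total = €2,661.06 + €714.00 = €3,375.06

€3,375.06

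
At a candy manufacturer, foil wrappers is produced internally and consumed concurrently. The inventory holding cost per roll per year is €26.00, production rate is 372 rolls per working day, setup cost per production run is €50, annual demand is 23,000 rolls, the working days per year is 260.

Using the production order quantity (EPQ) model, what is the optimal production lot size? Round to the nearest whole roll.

d = 23,000/260 = 88.4615 rolls/day;  effective holding cost H(1 − d/p) = 26·(1 − 88.4615/372) = 19.81720
Q* = √(2DS / H_eff) = √(2·23,000·50 / 19.81720) ≈ 340.68

341 rolls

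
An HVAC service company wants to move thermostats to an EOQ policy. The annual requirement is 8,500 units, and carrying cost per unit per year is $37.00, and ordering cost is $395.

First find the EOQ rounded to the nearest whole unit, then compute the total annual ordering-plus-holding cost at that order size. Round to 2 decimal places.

2DS/H = 2·8,500·395/37 = 181,486.49
EOQ = √181,486.49 ≈ 426.01 → Q = 426 units
Annual ordering cost = (D/Q)·S = (8,500/426) × 395 = $7,881.46
Annual holding cost  = (Q/2)·H = (426/2) × 37 = $7,881.00
Total = $7,881.46 + $7,881.00 = $15,762.46

$15,762.46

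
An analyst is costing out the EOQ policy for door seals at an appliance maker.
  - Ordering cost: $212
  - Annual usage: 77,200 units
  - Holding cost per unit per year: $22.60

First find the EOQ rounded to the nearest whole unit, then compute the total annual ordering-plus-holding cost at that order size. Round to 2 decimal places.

2DS/H = 2·77,200·212/22.6 = 1,448,353.98
EOQ = √1,448,353.98 ≈ 1,203.48 → Q = 1,203 units
Annual ordering cost = (D/Q)·S = (77,200/1,203) × 212 = $13,604.66
Annual holding cost  = (Q/2)·H = (1,203/2) × 22.6 = $13,593.90
Total = $13,604.66 + $13,593.90 = $27,198.56

$27,198.56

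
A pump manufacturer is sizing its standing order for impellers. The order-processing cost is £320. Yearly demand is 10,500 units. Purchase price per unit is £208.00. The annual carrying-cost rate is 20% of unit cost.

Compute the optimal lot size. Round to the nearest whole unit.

402 units

Carrying cost H = £208 × 20% = £41.6000/unit/yr
Q* = √(2·D·S / H) = √(2·10,500·320 / 41.6) = √161,538.5 ≈ 401.92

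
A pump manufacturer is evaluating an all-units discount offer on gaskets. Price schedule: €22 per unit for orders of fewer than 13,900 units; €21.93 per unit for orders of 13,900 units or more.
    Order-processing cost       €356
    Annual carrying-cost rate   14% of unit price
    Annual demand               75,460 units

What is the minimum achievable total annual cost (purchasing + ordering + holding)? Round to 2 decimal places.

H₁ = 14%×€22 = €3.0800;  H₂ = 14%×€21.93 = €3.0702
EOQ₁ = √(2×75,460×356/3.0800) = 4,176.60  (< 13,900, feasible at tier 1)
EOQ₂ = √(2×75,460×356/3.0702) = 4,183.26  (< 13,900 → use Q = 13,900 at tier-2 price)
TC(tier 1 (EOQ₁), Q≈4,176.6) = €1,672,983.93
TC(tier 2, Q≈13,900.0) = €1,678,108.33
Minimum at tier 1 (EOQ₁): €1,672,983.93

€1,672,983.93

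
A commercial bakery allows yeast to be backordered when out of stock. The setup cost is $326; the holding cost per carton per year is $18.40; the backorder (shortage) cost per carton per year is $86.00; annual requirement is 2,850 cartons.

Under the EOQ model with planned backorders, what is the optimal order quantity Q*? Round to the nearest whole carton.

Q* = √(2DS/H) · √((H + b)/b)
   = √(2 × 2,850 × 326 / 18.4) · √((18.4 + 86) / 86)
   = 317.788 × 1.1018 ≈ 350.14

350 cartons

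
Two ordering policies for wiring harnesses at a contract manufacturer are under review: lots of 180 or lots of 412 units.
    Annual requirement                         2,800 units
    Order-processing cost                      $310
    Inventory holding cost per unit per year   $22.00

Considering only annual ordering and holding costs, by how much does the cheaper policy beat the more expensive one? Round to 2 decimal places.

TC(Q) = (D/Q)S + (Q/2)H
TC(180) = (2,800/180)×310 + (180/2)×22 = $6,802.22
TC(412) = (2,800/412)×310 + (412/2)×22 = $6,638.80
Cheaper: Q = 412.  Difference = $163.43

$163.43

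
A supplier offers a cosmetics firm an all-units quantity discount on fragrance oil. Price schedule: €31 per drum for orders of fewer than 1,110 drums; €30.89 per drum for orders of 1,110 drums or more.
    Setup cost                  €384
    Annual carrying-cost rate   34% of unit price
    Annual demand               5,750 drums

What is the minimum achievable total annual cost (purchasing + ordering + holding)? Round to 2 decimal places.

€185,072.36

H₁ = 34%×€31 = €10.5400;  H₂ = 34%×€30.89 = €10.5026
EOQ₁ = √(2×5,750×384/10.5400) = 647.28  (< 1,110, feasible at tier 1)
EOQ₂ = √(2×5,750×384/10.5026) = 648.43  (< 1,110 → use Q = 1,110 at tier-2 price)
TC(tier 1 (EOQ₁), Q≈647.3) = €185,072.36
TC(tier 2, Q≈1,110.0) = €185,435.63
Minimum at tier 1 (EOQ₁): €185,072.36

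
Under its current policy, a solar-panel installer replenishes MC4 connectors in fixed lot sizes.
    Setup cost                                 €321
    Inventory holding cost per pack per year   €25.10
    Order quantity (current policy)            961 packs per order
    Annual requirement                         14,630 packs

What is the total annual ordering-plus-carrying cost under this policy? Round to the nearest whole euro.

€16,947

Orders/yr = 14,630/961 = 15.224; ordering cost = 15.224 × €321 = €4,886.82
Average inventory = 961/2 = 480.5; holding cost = 480.5 × €25.1 = €12,060.55
Total = €4,886.82 + €12,060.55 = €16,947.37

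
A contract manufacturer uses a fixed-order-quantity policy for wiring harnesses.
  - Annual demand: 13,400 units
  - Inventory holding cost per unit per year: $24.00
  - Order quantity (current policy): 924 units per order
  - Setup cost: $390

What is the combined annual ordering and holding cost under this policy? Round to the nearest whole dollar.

Orders/yr = 13,400/924 = 14.502; ordering cost = 14.502 × $390 = $5,655.84
Average inventory = 924/2 = 462; holding cost = 462 × $24 = $11,088.00
Total = $5,655.84 + $11,088.00 = $16,743.84

$16,744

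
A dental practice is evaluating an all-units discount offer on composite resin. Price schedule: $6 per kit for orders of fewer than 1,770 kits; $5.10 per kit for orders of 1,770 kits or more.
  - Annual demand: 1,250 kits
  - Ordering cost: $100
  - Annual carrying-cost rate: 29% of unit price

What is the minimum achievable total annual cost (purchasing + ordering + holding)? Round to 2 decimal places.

$7,754.54

H₁ = 29%×$6 = $1.7400;  H₂ = 29%×$5.10 = $1.4790
EOQ₁ = √(2×1,250×100/1.7400) = 379.05  (< 1,770, feasible at tier 1)
EOQ₂ = √(2×1,250×100/1.4790) = 411.14  (< 1,770 → use Q = 1,770 at tier-2 price)
TC(tier 1 (EOQ₁), Q≈379.0) = $8,159.55
TC(tier 2, Q≈1,770.0) = $7,754.54
Minimum at tier 2: $7,754.54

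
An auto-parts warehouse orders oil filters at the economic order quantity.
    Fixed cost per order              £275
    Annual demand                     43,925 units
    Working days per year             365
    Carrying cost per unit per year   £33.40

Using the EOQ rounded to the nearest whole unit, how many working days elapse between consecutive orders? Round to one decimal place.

Optimal lot size Q* = (2 × 43,925 × £275 / £33.4)^½ ≈ 850.48 → Q = 850 units
Days between orders = 365 / (D/Q) = 365 / 51.676 ≈ 7.063

7.1 days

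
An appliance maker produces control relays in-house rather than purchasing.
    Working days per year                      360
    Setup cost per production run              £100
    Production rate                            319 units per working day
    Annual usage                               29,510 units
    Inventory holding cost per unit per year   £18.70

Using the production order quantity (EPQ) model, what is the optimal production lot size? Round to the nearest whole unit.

d = 29,510/360 = 81.9722 units/day;  effective holding cost H(1 − d/p) = 18.7·(1 − 81.9722/319) = 13.89473
Q* = √(2DS / H_eff) = √(2·29,510·100 / 13.89473) ≈ 651.74

652 units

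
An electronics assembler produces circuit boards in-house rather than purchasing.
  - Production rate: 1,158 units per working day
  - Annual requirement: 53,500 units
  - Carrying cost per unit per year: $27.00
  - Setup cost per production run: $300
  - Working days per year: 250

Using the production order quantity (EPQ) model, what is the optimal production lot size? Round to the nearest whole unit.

1,208 units

d = 53,500/250 = 214.0000 units/day;  effective holding cost H(1 − d/p) = 27·(1 − 214.0000/1158) = 22.01036
Q* = √(2DS / H_eff) = √(2·53,500·300 / 22.01036) ≈ 1,207.64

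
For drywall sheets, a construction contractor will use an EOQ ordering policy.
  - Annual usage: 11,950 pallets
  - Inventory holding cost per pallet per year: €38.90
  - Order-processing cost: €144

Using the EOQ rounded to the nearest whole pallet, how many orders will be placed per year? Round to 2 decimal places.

40.24 orders per year

EOQ = √(2DS/H) = √(2 × 11,950 × 144 / 38.9)
    = √(88,473.01) ≈ 297.44 → Q = 297
N = D/Q = 11,950/297 ≈ 40.236 orders/yr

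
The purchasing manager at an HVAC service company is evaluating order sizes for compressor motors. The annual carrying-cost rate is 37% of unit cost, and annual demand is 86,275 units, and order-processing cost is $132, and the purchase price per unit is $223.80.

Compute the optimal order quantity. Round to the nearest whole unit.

524 units

Holding cost per unit per year: H = 37% × $223.8 = $82.8060
Q* = √(2·D·S / H) = √(2·86,275·132 / 82.806) = √275,059.8 ≈ 524.46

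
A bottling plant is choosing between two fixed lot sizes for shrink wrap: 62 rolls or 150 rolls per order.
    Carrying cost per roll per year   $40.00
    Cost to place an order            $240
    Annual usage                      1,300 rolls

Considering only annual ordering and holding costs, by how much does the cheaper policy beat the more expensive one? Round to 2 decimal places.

$1,192.26

TC(Q) = (D/Q)S + (Q/2)H
TC(62) = (1,300/62)×240 + (62/2)×40 = $6,272.26
TC(150) = (1,300/150)×240 + (150/2)×40 = $5,080.00
|ΔTC| = |$6,272.26 − $5,080.00| = $1,192.26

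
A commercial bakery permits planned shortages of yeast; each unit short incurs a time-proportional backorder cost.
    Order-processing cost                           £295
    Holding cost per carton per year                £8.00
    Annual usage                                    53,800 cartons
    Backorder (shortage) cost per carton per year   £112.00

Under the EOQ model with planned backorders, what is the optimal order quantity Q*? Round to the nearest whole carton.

Basic EOQ = √(2·53,800·295/8) = 1,991.921
Backorder adjustment √((H+b)/b) = √((8+112)/112) = 1.0351
Q* = 1,991.921 × 1.0351 ≈ 2,061.83

2,062 cartons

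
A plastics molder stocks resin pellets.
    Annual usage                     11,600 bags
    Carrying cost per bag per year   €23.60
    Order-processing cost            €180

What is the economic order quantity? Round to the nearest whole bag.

Optimal lot size Q* = (2 × 11,600 × €180 / €23.6)^½ ≈ 420.65

421 bags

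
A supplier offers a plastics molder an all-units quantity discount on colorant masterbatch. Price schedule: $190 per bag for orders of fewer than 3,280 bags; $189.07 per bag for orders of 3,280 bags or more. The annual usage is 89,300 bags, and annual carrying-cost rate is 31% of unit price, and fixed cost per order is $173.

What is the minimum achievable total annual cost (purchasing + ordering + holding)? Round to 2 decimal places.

$16,984,784.22

H₁ = 31%×$190 = $58.9000;  H₂ = 31%×$189.07 = $58.6117
EOQ₁ = √(2×89,300×173/58.9000) = 724.28  (< 3,280, feasible at tier 1)
EOQ₂ = √(2×89,300×173/58.6117) = 726.06  (< 3,280 → use Q = 3,280 at tier-2 price)
TC(tier 1 (EOQ₁), Q≈724.3) = $17,009,660.06
TC(tier 2, Q≈3,280.0) = $16,984,784.22
Minimum at tier 2: $16,984,784.22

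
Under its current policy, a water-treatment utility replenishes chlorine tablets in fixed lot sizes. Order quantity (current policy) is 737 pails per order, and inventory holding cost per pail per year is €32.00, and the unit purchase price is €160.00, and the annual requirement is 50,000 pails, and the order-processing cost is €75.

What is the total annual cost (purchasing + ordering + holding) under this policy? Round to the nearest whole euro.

€8,016,880

Orders/yr = 50,000/737 = 67.843; ordering cost = 67.843 × €75 = €5,088.20
Average inventory = 737/2 = 368.5; holding cost = 368.5 × €32 = €11,792.00
Purchase cost = D·C = 50,000 × 160 = €8,000,000.00
Total = €5,088.20 + €11,792.00 + €8,000,000.00 = €8,016,880.20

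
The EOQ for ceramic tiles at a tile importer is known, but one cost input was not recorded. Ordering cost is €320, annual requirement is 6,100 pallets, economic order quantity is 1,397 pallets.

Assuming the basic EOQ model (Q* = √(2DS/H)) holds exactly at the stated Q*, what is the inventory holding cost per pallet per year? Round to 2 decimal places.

EOQ relation: Q² = 2DS/H, so rearrange for the unknown.
H = 2DS / Q² = 2 × 6,100 × 320 / 1,397² = 2.0004

€2.00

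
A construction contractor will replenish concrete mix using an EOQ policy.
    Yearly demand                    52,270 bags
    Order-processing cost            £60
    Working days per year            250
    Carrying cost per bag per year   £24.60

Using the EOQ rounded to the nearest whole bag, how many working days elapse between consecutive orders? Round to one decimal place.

Optimal lot size Q* = (2 × 52,270 × £60 / £24.6)^½ ≈ 504.95 → Q = 505 bags
Cycle time = (working days × Q)/D = (250 × 505) / 52,270 = 2.415 days

2.4 days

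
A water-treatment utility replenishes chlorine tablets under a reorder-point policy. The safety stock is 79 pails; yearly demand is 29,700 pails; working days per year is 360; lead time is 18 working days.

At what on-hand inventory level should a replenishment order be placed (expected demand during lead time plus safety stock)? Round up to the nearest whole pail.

1,564 pails

Daily demand d = 29,700 / 360 = 82.500 pails/day
Demand during lead time = 82.500 × 18 = 1,485.00
Reorder point = 1,485.00 + 79 = 1,564.00 → round up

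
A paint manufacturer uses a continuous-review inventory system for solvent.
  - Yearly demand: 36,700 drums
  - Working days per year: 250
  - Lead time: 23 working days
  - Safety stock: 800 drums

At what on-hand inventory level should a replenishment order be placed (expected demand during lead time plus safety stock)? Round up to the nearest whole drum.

Daily demand d = 36,700 / 250 = 146.800 drums/day
Demand during lead time = 146.800 × 23 = 3,376.40
Reorder point = 3,376.40 + 800 = 4,176.40 → round up

4,177 drums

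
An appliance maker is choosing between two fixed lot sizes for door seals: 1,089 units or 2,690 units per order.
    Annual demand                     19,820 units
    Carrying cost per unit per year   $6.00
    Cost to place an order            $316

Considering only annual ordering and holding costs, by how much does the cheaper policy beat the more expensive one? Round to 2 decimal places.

$1,380.04

Annual cost at Q: ordering D·S/Q plus holding Q·H/2.
TC(1,089) = (19,820/1,089)×316 + (1,089/2)×6 = $9,018.26
TC(2,690) = (19,820/2,690)×316 + (2,690/2)×6 = $10,398.30
Lots of 1,089 are cheaper by $1,380.04.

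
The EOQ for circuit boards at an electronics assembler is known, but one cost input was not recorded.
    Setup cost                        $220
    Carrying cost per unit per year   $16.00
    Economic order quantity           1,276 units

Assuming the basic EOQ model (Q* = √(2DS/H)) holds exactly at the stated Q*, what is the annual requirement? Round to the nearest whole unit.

From Q* = √(2DS/H) ⇒ Q*² = 2DS/H.
D = Q²H / (2S) = 1,276² × 16 / (2 × 220) = 59,206.40

59,206 units per year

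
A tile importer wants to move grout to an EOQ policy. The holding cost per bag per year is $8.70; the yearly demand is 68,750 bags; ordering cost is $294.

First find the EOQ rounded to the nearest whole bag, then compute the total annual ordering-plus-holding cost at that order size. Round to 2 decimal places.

EOQ = √(2DS/H) = √(2 × 68,750 × 294 / 8.7)
    = √(4,646,551.72) ≈ 2,155.59 → Q = 2,156 bags
Orders/yr = 68,750/2,156 = 31.888; ordering cost = 31.888 × $294 = $9,375.00
Average inventory = 2,156/2 = 1078; holding cost = 1078 × $8.7 = $9,378.60
Total = $9,375.00 + $9,378.60 = $18,753.60

$18,753.60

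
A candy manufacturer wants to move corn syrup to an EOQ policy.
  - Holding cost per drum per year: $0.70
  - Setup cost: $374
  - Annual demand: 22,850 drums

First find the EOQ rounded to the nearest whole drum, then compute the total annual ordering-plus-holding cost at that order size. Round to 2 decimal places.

Q* = √(2·D·S / H) = √(2·22,850·374 / 0.7) = √24,416,857.1 ≈ 4,941.34 → Q = 4,941 drums
Annual ordering cost = (D/Q)·S = (22,850/4,941) × 374 = $1,729.59
Annual holding cost  = (Q/2)·H = (4,941/2) × 0.7 = $1,729.35
Total = $1,729.59 + $1,729.35 = $3,458.94

$3,458.94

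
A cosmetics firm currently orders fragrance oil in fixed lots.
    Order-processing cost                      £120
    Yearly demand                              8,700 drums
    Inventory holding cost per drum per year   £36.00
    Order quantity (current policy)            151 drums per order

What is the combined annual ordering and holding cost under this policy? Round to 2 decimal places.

Orders/yr = 8,700/151 = 57.616; ordering cost = 57.616 × £120 = £6,913.91
Average inventory = 151/2 = 75.5; holding cost = 75.5 × £36 = £2,718.00
Total = £6,913.91 + £2,718.00 = £9,631.91

£9,631.91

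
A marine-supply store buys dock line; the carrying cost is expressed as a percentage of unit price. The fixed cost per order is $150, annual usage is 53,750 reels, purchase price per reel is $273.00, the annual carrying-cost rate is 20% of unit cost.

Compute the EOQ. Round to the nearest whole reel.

543 reels

Holding cost per reel per year: H = 20% × $273 = $54.6000
Q* = √(2·D·S / H) = √(2·53,750·150 / 54.6) = √295,329.7 ≈ 543.44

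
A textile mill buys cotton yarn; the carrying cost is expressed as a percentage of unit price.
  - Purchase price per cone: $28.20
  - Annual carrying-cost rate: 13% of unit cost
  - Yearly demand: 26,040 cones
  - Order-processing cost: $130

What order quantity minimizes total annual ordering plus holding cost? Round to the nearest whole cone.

1,359 cones

Holding cost per cone per year: H = 13% × $28.2 = $3.6660
2DS/H = 2·26,040·130/3.666 = 1,846,808.51
EOQ = √1,846,808.51 ≈ 1,358.97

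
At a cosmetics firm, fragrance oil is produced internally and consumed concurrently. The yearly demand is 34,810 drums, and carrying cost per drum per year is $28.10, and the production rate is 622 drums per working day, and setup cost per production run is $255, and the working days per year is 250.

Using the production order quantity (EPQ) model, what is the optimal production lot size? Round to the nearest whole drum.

902 drums

d = 34,810/250 = 139.2400 drums/day;  effective holding cost H(1 − d/p) = 28.1·(1 − 139.2400/622) = 21.80958
Q* = √(2DS / H_eff) = √(2·34,810·255 / 21.80958) ≈ 902.22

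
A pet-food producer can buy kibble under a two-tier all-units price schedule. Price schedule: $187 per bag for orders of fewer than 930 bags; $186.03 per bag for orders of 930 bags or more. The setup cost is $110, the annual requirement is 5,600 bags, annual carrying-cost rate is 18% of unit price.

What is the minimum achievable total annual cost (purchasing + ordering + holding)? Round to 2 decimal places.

H₁ = 18%×$187 = $33.6600;  H₂ = 18%×$186.03 = $33.4854
EOQ₁ = √(2×5,600×110/33.6600) = 191.31  (< 930, feasible at tier 1)
EOQ₂ = √(2×5,600×110/33.4854) = 191.81  (< 930 → use Q = 930 at tier-2 price)
TC(tier 1 (EOQ₁), Q≈191.3) = $1,053,639.65
TC(tier 2, Q≈930.0) = $1,058,001.08
Minimum at tier 1 (EOQ₁): $1,053,639.65

$1,053,639.65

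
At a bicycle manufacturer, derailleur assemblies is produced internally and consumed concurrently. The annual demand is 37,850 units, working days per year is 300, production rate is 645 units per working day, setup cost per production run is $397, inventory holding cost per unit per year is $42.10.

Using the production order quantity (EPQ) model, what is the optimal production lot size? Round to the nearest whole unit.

Daily demand d = 37,850/300 = 126.167; p = 645; 1 − d/p = 0.80439
EPQ = √(2DS / (H(1 − d/p)))
    = √(2 × 37,850 × 397 / (42.1 × 0.80439)) ≈ 942.04

942 units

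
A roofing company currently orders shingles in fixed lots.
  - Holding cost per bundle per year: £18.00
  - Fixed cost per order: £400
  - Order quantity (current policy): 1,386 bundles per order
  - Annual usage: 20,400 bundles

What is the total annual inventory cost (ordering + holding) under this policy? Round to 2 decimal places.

£18,361.45

Annual ordering cost = (D/Q)·S = (20,400/1,386) × 400 = £5,887.45
Annual holding cost  = (Q/2)·H = (1,386/2) × 18 = £12,474.00
Total = £5,887.45 + £12,474.00 = £18,361.45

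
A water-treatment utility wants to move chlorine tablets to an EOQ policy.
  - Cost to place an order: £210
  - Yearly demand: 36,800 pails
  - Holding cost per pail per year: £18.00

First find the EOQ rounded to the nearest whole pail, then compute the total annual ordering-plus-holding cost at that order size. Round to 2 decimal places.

Q* = √(2·D·S / H) = √(2·36,800·210 / 18) = √858,666.7 ≈ 926.64 → Q = 927 pails
Ordering: D/Q × S = 36,800/927 × £210 = £8,336.57
Holding:  Q/2 × H = 927/2 × £18 = £8,343.00
Total = £8,336.57 + £8,343.00 = £16,679.57

£16,679.57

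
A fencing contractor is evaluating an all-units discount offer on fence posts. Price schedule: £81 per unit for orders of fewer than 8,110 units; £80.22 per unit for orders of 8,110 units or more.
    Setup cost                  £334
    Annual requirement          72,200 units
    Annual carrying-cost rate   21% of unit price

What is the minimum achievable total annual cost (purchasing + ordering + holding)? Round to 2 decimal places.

£5,863,168.81

H₁ = 21%×£81 = £17.0100;  H₂ = 21%×£80.22 = £16.8462
EOQ₁ = √(2×72,200×334/17.0100) = 1,683.85  (< 8,110, feasible at tier 1)
EOQ₂ = √(2×72,200×334/16.8462) = 1,692.02  (< 8,110 → use Q = 8,110 at tier-2 price)
TC(tier 1 (EOQ₁), Q≈1,683.9) = £5,876,842.37
TC(tier 2, Q≈8,110.0) = £5,863,168.81
Minimum at tier 2: £5,863,168.81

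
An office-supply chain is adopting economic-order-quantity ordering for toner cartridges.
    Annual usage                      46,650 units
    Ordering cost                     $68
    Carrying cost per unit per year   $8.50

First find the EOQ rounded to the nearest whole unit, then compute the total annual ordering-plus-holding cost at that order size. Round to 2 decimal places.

$7,343.53

Q* = √(2·D·S / H) = √(2·46,650·68 / 8.5) = √746,400.0 ≈ 863.94 → Q = 864 units
Orders/yr = 46,650/864 = 53.993; ordering cost = 53.993 × $68 = $3,671.53
Average inventory = 864/2 = 432; holding cost = 432 × $8.5 = $3,672.00
Total = $3,671.53 + $3,672.00 = $7,343.53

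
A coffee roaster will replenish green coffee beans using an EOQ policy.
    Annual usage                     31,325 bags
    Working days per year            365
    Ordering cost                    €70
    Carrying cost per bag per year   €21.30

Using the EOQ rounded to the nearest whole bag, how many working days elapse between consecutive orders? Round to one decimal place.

EOQ = √(2DS/H) = √(2 × 31,325 × 70 / 21.3)
    = √(205,892.02) ≈ 453.75 → Q = 454 bags
Cycle time = (working days × Q)/D = (365 × 454) / 31,325 = 5.290 days

5.3 days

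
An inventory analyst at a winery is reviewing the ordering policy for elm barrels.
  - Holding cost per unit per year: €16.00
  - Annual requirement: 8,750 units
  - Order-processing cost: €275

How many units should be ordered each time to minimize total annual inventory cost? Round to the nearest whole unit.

548 units

Optimal lot size Q* = (2 × 8,750 × €275 / €16)^½ ≈ 548.44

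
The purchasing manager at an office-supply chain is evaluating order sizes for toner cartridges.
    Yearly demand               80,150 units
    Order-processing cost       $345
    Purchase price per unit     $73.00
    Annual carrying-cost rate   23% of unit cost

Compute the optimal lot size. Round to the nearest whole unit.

1,815 units

Holding cost per unit per year: H = 23% × $73 = $16.7900
Optimal lot size Q* = (2 × 80,150 × $345 / $16.79)^½ ≈ 1,814.89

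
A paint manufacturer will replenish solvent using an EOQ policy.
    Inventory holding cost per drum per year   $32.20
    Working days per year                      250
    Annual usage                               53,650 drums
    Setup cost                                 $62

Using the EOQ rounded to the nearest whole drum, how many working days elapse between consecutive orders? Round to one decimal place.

2.1 days

Optimal lot size Q* = (2 × 53,650 × $62 / $32.2)^½ ≈ 454.54 → Q = 455 drums
Cycle time = (working days × Q)/D = (250 × 455) / 53,650 = 2.120 days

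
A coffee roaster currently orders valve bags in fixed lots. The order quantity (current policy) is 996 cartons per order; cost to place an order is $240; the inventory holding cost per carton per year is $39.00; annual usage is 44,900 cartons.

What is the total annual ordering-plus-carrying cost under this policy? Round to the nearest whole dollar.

Orders/yr = 44,900/996 = 45.080; ordering cost = 45.080 × $240 = $10,819.28
Average inventory = 996/2 = 498; holding cost = 498 × $39 = $19,422.00
Total = $10,819.28 + $19,422.00 = $30,241.28

$30,241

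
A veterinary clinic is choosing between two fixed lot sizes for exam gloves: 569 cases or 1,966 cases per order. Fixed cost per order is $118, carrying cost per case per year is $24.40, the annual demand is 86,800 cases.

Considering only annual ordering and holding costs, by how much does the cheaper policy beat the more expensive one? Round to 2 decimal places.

Annual cost at Q: ordering D·S/Q plus holding Q·H/2.
TC(569) = (86,800/569)×118 + (569/2)×24.4 = $24,942.50
TC(1,966) = (86,800/1,966)×118 + (1,966/2)×24.4 = $29,194.97
Lots of 569 are cheaper by $4,252.46.

$4,252.46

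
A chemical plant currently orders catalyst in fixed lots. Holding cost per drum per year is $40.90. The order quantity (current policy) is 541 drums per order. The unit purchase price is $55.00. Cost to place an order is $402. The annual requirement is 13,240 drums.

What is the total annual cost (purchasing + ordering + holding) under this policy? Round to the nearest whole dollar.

Orders/yr = 13,240/541 = 24.473; ordering cost = 24.473 × $402 = $9,838.23
Average inventory = 541/2 = 270.5; holding cost = 270.5 × $40.9 = $11,063.45
Purchase cost = D·C = 13,240 × 55 = $728,200.00
Total = $9,838.23 + $11,063.45 + $728,200.00 = $749,101.68

$749,102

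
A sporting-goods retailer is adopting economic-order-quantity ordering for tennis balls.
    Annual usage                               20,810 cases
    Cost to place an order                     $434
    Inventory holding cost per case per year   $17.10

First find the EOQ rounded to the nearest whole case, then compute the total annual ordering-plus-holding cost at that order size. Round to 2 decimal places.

$17,574.94

EOQ = √(2DS/H) = √(2 × 20,810 × 434 / 17.1)
    = √(1,056,320.47) ≈ 1,027.77 → Q = 1,028 cases
Annual ordering cost = (D/Q)·S = (20,810/1,028) × 434 = $8,785.54
Annual holding cost  = (Q/2)·H = (1,028/2) × 17.1 = $8,789.40
Total = $8,785.54 + $8,789.40 = $17,574.94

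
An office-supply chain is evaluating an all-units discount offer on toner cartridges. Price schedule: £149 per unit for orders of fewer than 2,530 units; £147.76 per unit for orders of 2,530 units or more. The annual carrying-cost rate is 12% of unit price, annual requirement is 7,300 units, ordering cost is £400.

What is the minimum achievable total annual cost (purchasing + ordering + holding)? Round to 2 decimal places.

H₁ = 12%×£149 = £17.8800;  H₂ = 12%×£147.76 = £17.7312
EOQ₁ = √(2×7,300×400/17.8800) = 571.51  (< 2,530, feasible at tier 1)
EOQ₂ = √(2×7,300×400/17.7312) = 573.90  (< 2,530 → use Q = 2,530 at tier-2 price)
TC(tier 1 (EOQ₁), Q≈571.5) = £1,097,918.57
TC(tier 2, Q≈2,530.0) = £1,102,232.12
Minimum at tier 1 (EOQ₁): £1,097,918.57

£1,097,918.57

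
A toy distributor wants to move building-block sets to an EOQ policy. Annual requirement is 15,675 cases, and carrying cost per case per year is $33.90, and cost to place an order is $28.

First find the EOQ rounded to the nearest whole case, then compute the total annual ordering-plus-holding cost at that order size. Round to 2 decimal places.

Q* = √(2·D·S / H) = √(2·15,675·28 / 33.9) = √25,893.8 ≈ 160.92 → Q = 161 cases
Orders/yr = 15,675/161 = 97.360; ordering cost = 97.360 × $28 = $2,726.09
Average inventory = 161/2 = 80.5; holding cost = 80.5 × $33.9 = $2,728.95
Total = $2,726.09 + $2,728.95 = $5,455.04

$5,455.04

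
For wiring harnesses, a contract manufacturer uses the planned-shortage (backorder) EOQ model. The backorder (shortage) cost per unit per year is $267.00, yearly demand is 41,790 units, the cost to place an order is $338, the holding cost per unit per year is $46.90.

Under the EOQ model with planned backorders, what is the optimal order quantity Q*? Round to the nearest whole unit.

Q* = √(2DS/H) · √((H + b)/b)
   = √(2 × 41,790 × 338 / 46.9) · √((46.9 + 267) / 267)
   = 776.110 × 1.0843 ≈ 841.52

842 units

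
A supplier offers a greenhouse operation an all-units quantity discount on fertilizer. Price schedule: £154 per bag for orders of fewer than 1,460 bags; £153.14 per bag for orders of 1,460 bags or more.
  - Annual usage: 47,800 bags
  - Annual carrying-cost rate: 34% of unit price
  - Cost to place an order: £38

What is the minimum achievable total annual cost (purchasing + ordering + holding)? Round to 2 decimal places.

H₁ = 34%×£154 = £52.3600;  H₂ = 34%×£153.14 = £52.0676
EOQ₁ = √(2×47,800×38/52.3600) = 263.40  (< 1,460, feasible at tier 1)
EOQ₂ = √(2×47,800×38/52.0676) = 264.14  (< 1,460 → use Q = 1,460 at tier-2 price)
TC(tier 1 (EOQ₁), Q≈263.4) = £7,374,991.79
TC(tier 2, Q≈1,460.0) = £7,359,345.46
Minimum at tier 2: £7,359,345.46

£7,359,345.46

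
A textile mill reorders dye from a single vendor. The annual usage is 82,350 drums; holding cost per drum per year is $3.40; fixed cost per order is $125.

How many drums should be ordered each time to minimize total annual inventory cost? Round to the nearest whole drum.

2,461 drums

EOQ = √(2DS/H) = √(2 × 82,350 × 125 / 3.4)
    = √(6,055,147.06) ≈ 2,460.72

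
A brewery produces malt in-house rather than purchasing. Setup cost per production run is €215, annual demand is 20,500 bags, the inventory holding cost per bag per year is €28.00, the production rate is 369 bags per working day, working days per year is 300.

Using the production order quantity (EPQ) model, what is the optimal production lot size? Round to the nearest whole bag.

Daily demand d = 20,500/300 = 68.333; p = 369; 1 − d/p = 0.81481
EPQ = √(2DS / (H(1 − d/p)))
    = √(2 × 20,500 × 215 / (28 × 0.81481)) ≈ 621.59

622 bags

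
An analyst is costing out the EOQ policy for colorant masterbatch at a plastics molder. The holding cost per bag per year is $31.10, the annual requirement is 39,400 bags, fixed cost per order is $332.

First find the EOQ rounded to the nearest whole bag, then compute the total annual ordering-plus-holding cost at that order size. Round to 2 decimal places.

Q* = √(2·D·S / H) = √(2·39,400·332 / 31.1) = √841,209.0 ≈ 917.17 → Q = 917 bags
Ordering: D/Q × S = 39,400/917 × $332 = $14,264.78
Holding:  Q/2 × H = 917/2 × $31.1 = $14,259.35
Total = $14,264.78 + $14,259.35 = $28,524.13

$28,524.13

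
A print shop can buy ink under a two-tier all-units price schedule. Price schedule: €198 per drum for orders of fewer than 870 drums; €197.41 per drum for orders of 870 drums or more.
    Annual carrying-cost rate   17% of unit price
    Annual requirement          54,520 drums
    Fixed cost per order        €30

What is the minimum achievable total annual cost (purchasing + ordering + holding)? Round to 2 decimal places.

H₁ = 17%×€198 = €33.6600;  H₂ = 17%×€197.41 = €33.5597
EOQ₁ = √(2×54,520×30/33.6600) = 311.74  (< 870, feasible at tier 1)
EOQ₂ = √(2×54,520×30/33.5597) = 312.21  (< 870 → use Q = 870 at tier-2 price)
TC(tier 1 (EOQ₁), Q≈311.7) = €10,805,453.26
TC(tier 2, Q≈870.0) = €10,779,271.67
Minimum at tier 2: €10,779,271.67

€10,779,271.67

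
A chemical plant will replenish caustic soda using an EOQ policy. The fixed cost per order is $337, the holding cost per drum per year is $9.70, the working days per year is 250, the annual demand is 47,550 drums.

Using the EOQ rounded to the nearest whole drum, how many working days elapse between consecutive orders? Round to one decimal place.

EOQ = √(2DS/H) = √(2 × 47,550 × 337 / 9.7)
    = √(3,303,989.69) ≈ 1,817.69 → Q = 1,818 drums
T = Q/D × 250 days = 1,818/47,550 × 250 = 9.558 days

9.6 days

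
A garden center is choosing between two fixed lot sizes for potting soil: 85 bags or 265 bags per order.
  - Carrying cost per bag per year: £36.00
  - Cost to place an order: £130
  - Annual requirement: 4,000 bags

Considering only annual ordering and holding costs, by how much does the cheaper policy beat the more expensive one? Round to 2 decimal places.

£915.38

Annual cost at Q: ordering D·S/Q plus holding Q·H/2.
TC(85) = (4,000/85)×130 + (85/2)×36 = £7,647.65
TC(265) = (4,000/265)×130 + (265/2)×36 = £6,732.26
|ΔTC| = |£7,647.65 − £6,732.26| = £915.38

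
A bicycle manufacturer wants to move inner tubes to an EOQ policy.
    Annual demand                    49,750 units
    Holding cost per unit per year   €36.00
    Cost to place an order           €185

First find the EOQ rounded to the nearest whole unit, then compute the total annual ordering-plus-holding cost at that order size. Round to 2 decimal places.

Optimal lot size Q* = (2 × 49,750 × €185 / €36)^½ ≈ 715.07 → Q = 715 units
Ordering: D/Q × S = 49,750/715 × €185 = €12,872.38
Holding:  Q/2 × H = 715/2 × €36 = €12,870.00
Total = €12,872.38 + €12,870.00 = €25,742.38

€25,742.38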